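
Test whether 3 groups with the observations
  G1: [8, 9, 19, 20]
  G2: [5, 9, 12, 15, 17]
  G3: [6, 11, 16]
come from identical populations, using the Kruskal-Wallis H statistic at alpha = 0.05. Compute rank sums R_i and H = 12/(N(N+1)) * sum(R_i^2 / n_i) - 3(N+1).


Step 1: Combine all N = 12 observations and assign midranks.
sorted (value, group, rank): (5,G2,1), (6,G3,2), (8,G1,3), (9,G1,4.5), (9,G2,4.5), (11,G3,6), (12,G2,7), (15,G2,8), (16,G3,9), (17,G2,10), (19,G1,11), (20,G1,12)
Step 2: Sum ranks within each group.
R_1 = 30.5 (n_1 = 4)
R_2 = 30.5 (n_2 = 5)
R_3 = 17 (n_3 = 3)
Step 3: H = 12/(N(N+1)) * sum(R_i^2/n_i) - 3(N+1)
     = 12/(12*13) * (30.5^2/4 + 30.5^2/5 + 17^2/3) - 3*13
     = 0.076923 * 514.946 - 39
     = 0.611218.
Step 4: Ties present; correction factor C = 1 - 6/(12^3 - 12) = 0.996503. Corrected H = 0.611218 / 0.996503 = 0.613363.
Step 5: Under H0, H ~ chi^2(2); p-value = 0.735885.
Step 6: alpha = 0.05. fail to reject H0.

H = 0.6134, df = 2, p = 0.735885, fail to reject H0.


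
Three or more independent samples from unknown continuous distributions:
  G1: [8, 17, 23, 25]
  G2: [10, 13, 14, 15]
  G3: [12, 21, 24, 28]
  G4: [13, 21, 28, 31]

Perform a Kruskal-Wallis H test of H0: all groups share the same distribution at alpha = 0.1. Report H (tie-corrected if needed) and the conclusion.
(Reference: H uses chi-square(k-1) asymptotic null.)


Step 1: Combine all N = 16 observations and assign midranks.
sorted (value, group, rank): (8,G1,1), (10,G2,2), (12,G3,3), (13,G2,4.5), (13,G4,4.5), (14,G2,6), (15,G2,7), (17,G1,8), (21,G3,9.5), (21,G4,9.5), (23,G1,11), (24,G3,12), (25,G1,13), (28,G3,14.5), (28,G4,14.5), (31,G4,16)
Step 2: Sum ranks within each group.
R_1 = 33 (n_1 = 4)
R_2 = 19.5 (n_2 = 4)
R_3 = 39 (n_3 = 4)
R_4 = 44.5 (n_4 = 4)
Step 3: H = 12/(N(N+1)) * sum(R_i^2/n_i) - 3(N+1)
     = 12/(16*17) * (33^2/4 + 19.5^2/4 + 39^2/4 + 44.5^2/4) - 3*17
     = 0.044118 * 1242.62 - 51
     = 3.821691.
Step 4: Ties present; correction factor C = 1 - 18/(16^3 - 16) = 0.995588. Corrected H = 3.821691 / 0.995588 = 3.838626.
Step 5: Under H0, H ~ chi^2(3); p-value = 0.279425.
Step 6: alpha = 0.1. fail to reject H0.

H = 3.8386, df = 3, p = 0.279425, fail to reject H0.


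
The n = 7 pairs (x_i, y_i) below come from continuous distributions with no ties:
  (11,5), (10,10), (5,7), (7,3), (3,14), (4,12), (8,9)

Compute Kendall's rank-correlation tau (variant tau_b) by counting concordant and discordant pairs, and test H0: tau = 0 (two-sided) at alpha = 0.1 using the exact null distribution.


Step 1: Enumerate the 21 unordered pairs (i,j) with i<j and classify each by sign(x_j-x_i) * sign(y_j-y_i).
  (1,2):dx=-1,dy=+5->D; (1,3):dx=-6,dy=+2->D; (1,4):dx=-4,dy=-2->C; (1,5):dx=-8,dy=+9->D
  (1,6):dx=-7,dy=+7->D; (1,7):dx=-3,dy=+4->D; (2,3):dx=-5,dy=-3->C; (2,4):dx=-3,dy=-7->C
  (2,5):dx=-7,dy=+4->D; (2,6):dx=-6,dy=+2->D; (2,7):dx=-2,dy=-1->C; (3,4):dx=+2,dy=-4->D
  (3,5):dx=-2,dy=+7->D; (3,6):dx=-1,dy=+5->D; (3,7):dx=+3,dy=+2->C; (4,5):dx=-4,dy=+11->D
  (4,6):dx=-3,dy=+9->D; (4,7):dx=+1,dy=+6->C; (5,6):dx=+1,dy=-2->D; (5,7):dx=+5,dy=-5->D
  (6,7):dx=+4,dy=-3->D
Step 2: C = 6, D = 15, total pairs = 21.
Step 3: tau = (C - D)/(n(n-1)/2) = (6 - 15)/21 = -0.428571.
Step 4: Exact two-sided p-value (enumerate n! = 5040 permutations of y under H0): p = 0.238889.
Step 5: alpha = 0.1. fail to reject H0.

tau_b = -0.4286 (C=6, D=15), p = 0.238889, fail to reject H0.


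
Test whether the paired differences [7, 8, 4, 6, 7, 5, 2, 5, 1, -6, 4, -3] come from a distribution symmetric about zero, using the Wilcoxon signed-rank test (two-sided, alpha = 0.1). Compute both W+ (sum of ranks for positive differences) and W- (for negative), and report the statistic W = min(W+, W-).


Step 1: Drop any zero differences (none here) and take |d_i|.
|d| = [7, 8, 4, 6, 7, 5, 2, 5, 1, 6, 4, 3]
Step 2: Midrank |d_i| (ties get averaged ranks).
ranks: |7|->10.5, |8|->12, |4|->4.5, |6|->8.5, |7|->10.5, |5|->6.5, |2|->2, |5|->6.5, |1|->1, |6|->8.5, |4|->4.5, |3|->3
Step 3: Attach original signs; sum ranks with positive sign and with negative sign.
W+ = 10.5 + 12 + 4.5 + 8.5 + 10.5 + 6.5 + 2 + 6.5 + 1 + 4.5 = 66.5
W- = 8.5 + 3 = 11.5
(Check: W+ + W- = 78 should equal n(n+1)/2 = 78.)
Step 4: Test statistic W = min(W+, W-) = 11.5.
Step 5: Ties in |d|, so use the tie-corrected normal approximation.
        E[W] = n(n+1)/4 = 12*13/4 = 39.
        Tie groups: |d|=4 (t=2), |d|=5 (t=2), |d|=6 (t=2), |d|=7 (t=2); sum(t^3 - t) = 24.
        Var[W] = n(n+1)(2n+1)/24 - sum(t^3-t)/48 = 3900/24 - 24/48 = 162.
        z = (W - E[W]) / sqrt(Var[W]) = (11.5 - 39) / 12.7279 = -2.1606.
        Two-sided p = 2*Phi(z) = 0.030726.
Step 6: alpha = 0.1. reject H0.

W+ = 66.5, W- = 11.5, W = min = 11.5, p = 0.030726, reject H0.


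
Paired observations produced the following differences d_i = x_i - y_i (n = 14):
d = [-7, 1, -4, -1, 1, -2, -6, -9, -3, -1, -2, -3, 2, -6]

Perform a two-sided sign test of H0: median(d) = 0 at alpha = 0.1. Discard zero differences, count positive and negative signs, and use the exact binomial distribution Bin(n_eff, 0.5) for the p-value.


Step 1: Discard zero differences. Original n = 14; n_eff = number of nonzero differences = 14.
Nonzero differences (with sign): -7, +1, -4, -1, +1, -2, -6, -9, -3, -1, -2, -3, +2, -6
Step 2: Count signs: positive = 3, negative = 11.
Step 3: Under H0: P(positive) = 0.5, so the number of positives S ~ Bin(14, 0.5).
Step 4: Two-sided exact p-value = sum of Bin(14,0.5) probabilities at or below the observed probability = 0.057373.
Step 5: alpha = 0.1. reject H0.

n_eff = 14, pos = 3, neg = 11, p = 0.057373, reject H0.


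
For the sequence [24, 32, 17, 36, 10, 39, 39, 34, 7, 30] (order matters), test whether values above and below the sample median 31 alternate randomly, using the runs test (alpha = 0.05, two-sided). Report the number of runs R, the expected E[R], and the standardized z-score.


Step 1: Compute median = 31; label A = above, B = below.
Labels in order: BABABAAABB  (n_A = 5, n_B = 5)
Step 2: Count runs R = 7.
Step 3: Under H0 (random ordering), E[R] = 2*n_A*n_B/(n_A+n_B) + 1 = 2*5*5/10 + 1 = 6.0000.
        Var[R] = 2*n_A*n_B*(2*n_A*n_B - n_A - n_B) / ((n_A+n_B)^2 * (n_A+n_B-1)) = 2000/900 = 2.2222.
        SD[R] = 1.4907.
Step 4: Continuity-corrected z = (R - 0.5 - E[R]) / SD[R] = (7 - 0.5 - 6.0000) / 1.4907 = 0.3354.
Step 5: Two-sided p-value via normal approximation = 2*(1 - Phi(|z|)) = 0.737316.
Step 6: alpha = 0.05. fail to reject H0.

R = 7, z = 0.3354, p = 0.737316, fail to reject H0.


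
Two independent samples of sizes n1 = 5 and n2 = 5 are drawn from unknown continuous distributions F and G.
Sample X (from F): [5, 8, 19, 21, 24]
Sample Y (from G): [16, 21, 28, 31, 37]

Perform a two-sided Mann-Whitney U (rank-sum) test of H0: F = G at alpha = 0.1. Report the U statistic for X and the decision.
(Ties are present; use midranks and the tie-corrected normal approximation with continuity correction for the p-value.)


Step 1: Combine and sort all 10 observations; assign midranks.
sorted (value, group): (5,X), (8,X), (16,Y), (19,X), (21,X), (21,Y), (24,X), (28,Y), (31,Y), (37,Y)
ranks: 5->1, 8->2, 16->3, 19->4, 21->5.5, 21->5.5, 24->7, 28->8, 31->9, 37->10
Step 2: Rank sum for X: R1 = 1 + 2 + 4 + 5.5 + 7 = 19.5.
Step 3: U_X = R1 - n1(n1+1)/2 = 19.5 - 5*6/2 = 19.5 - 15 = 4.5.
       U_Y = n1*n2 - U_X = 25 - 4.5 = 20.5.
Step 4: Ties are present, so use the tie-corrected normal approximation (with continuity correction) for the p-value.
Step 5: p-value = 0.116074; compare to alpha = 0.1. fail to reject H0.

U_X = 4.5, p = 0.116074, fail to reject H0 at alpha = 0.1.


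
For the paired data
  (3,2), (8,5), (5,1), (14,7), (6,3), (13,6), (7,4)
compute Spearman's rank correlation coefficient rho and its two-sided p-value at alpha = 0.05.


Step 1: Rank x and y separately (midranks; no ties here).
rank(x): 3->1, 8->5, 5->2, 14->7, 6->3, 13->6, 7->4
rank(y): 2->2, 5->5, 1->1, 7->7, 3->3, 6->6, 4->4
Step 2: d_i = R_x(i) - R_y(i); compute d_i^2.
  (1-2)^2=1, (5-5)^2=0, (2-1)^2=1, (7-7)^2=0, (3-3)^2=0, (6-6)^2=0, (4-4)^2=0
sum(d^2) = 2.
Step 3: rho = 1 - 6*2 / (7*(7^2 - 1)) = 1 - 12/336 = 0.964286.
Step 4: Under H0, t = rho * sqrt((n-2)/(1-rho^2)) = 8.1408 ~ t(5).
Step 5: Two-sided p-value from the t-distribution with 5 df = 0.000454.
Step 6: alpha = 0.05. reject H0.

rho = 0.9643, p = 0.000454, reject H0 at alpha = 0.05.


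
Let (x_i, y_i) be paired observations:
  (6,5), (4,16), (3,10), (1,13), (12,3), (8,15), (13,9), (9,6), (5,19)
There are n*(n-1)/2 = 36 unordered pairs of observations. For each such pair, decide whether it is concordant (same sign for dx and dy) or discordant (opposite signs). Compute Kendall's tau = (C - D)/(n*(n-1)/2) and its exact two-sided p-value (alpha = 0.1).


Step 1: Enumerate the 36 unordered pairs (i,j) with i<j and classify each by sign(x_j-x_i) * sign(y_j-y_i).
  (1,2):dx=-2,dy=+11->D; (1,3):dx=-3,dy=+5->D; (1,4):dx=-5,dy=+8->D; (1,5):dx=+6,dy=-2->D
  (1,6):dx=+2,dy=+10->C; (1,7):dx=+7,dy=+4->C; (1,8):dx=+3,dy=+1->C; (1,9):dx=-1,dy=+14->D
  (2,3):dx=-1,dy=-6->C; (2,4):dx=-3,dy=-3->C; (2,5):dx=+8,dy=-13->D; (2,6):dx=+4,dy=-1->D
  (2,7):dx=+9,dy=-7->D; (2,8):dx=+5,dy=-10->D; (2,9):dx=+1,dy=+3->C; (3,4):dx=-2,dy=+3->D
  (3,5):dx=+9,dy=-7->D; (3,6):dx=+5,dy=+5->C; (3,7):dx=+10,dy=-1->D; (3,8):dx=+6,dy=-4->D
  (3,9):dx=+2,dy=+9->C; (4,5):dx=+11,dy=-10->D; (4,6):dx=+7,dy=+2->C; (4,7):dx=+12,dy=-4->D
  (4,8):dx=+8,dy=-7->D; (4,9):dx=+4,dy=+6->C; (5,6):dx=-4,dy=+12->D; (5,7):dx=+1,dy=+6->C
  (5,8):dx=-3,dy=+3->D; (5,9):dx=-7,dy=+16->D; (6,7):dx=+5,dy=-6->D; (6,8):dx=+1,dy=-9->D
  (6,9):dx=-3,dy=+4->D; (7,8):dx=-4,dy=-3->C; (7,9):dx=-8,dy=+10->D; (8,9):dx=-4,dy=+13->D
Step 2: C = 12, D = 24, total pairs = 36.
Step 3: tau = (C - D)/(n(n-1)/2) = (12 - 24)/36 = -0.333333.
Step 4: Exact two-sided p-value (enumerate n! = 362880 permutations of y under H0): p = 0.259518.
Step 5: alpha = 0.1. fail to reject H0.

tau_b = -0.3333 (C=12, D=24), p = 0.259518, fail to reject H0.


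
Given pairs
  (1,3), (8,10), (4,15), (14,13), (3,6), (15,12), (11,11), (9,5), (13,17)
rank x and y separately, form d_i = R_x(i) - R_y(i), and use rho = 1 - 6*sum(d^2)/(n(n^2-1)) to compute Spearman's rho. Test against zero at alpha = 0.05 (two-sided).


Step 1: Rank x and y separately (midranks; no ties here).
rank(x): 1->1, 8->4, 4->3, 14->8, 3->2, 15->9, 11->6, 9->5, 13->7
rank(y): 3->1, 10->4, 15->8, 13->7, 6->3, 12->6, 11->5, 5->2, 17->9
Step 2: d_i = R_x(i) - R_y(i); compute d_i^2.
  (1-1)^2=0, (4-4)^2=0, (3-8)^2=25, (8-7)^2=1, (2-3)^2=1, (9-6)^2=9, (6-5)^2=1, (5-2)^2=9, (7-9)^2=4
sum(d^2) = 50.
Step 3: rho = 1 - 6*50 / (9*(9^2 - 1)) = 1 - 300/720 = 0.583333.
Step 4: Under H0, t = rho * sqrt((n-2)/(1-rho^2)) = 1.9001 ~ t(7).
Step 5: Two-sided p-value from the t-distribution with 7 df = 0.099186.
Step 6: alpha = 0.05. fail to reject H0.

rho = 0.5833, p = 0.099186, fail to reject H0 at alpha = 0.05.


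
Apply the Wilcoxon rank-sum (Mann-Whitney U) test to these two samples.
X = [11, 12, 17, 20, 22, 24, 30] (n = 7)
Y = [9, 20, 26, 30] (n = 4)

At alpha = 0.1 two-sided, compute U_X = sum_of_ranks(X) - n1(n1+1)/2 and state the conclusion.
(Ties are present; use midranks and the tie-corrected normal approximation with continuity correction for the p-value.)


Step 1: Combine and sort all 11 observations; assign midranks.
sorted (value, group): (9,Y), (11,X), (12,X), (17,X), (20,X), (20,Y), (22,X), (24,X), (26,Y), (30,X), (30,Y)
ranks: 9->1, 11->2, 12->3, 17->4, 20->5.5, 20->5.5, 22->7, 24->8, 26->9, 30->10.5, 30->10.5
Step 2: Rank sum for X: R1 = 2 + 3 + 4 + 5.5 + 7 + 8 + 10.5 = 40.
Step 3: U_X = R1 - n1(n1+1)/2 = 40 - 7*8/2 = 40 - 28 = 12.
       U_Y = n1*n2 - U_X = 28 - 12 = 16.
Step 4: Ties are present, so use the tie-corrected normal approximation (with continuity correction) for the p-value.
Step 5: p-value = 0.775820; compare to alpha = 0.1. fail to reject H0.

U_X = 12, p = 0.775820, fail to reject H0 at alpha = 0.1.


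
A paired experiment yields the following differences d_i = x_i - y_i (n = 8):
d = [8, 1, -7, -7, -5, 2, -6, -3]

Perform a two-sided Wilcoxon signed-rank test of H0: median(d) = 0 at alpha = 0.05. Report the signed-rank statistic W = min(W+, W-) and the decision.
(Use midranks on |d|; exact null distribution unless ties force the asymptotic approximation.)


Step 1: Drop any zero differences (none here) and take |d_i|.
|d| = [8, 1, 7, 7, 5, 2, 6, 3]
Step 2: Midrank |d_i| (ties get averaged ranks).
ranks: |8|->8, |1|->1, |7|->6.5, |7|->6.5, |5|->4, |2|->2, |6|->5, |3|->3
Step 3: Attach original signs; sum ranks with positive sign and with negative sign.
W+ = 8 + 1 + 2 = 11
W- = 6.5 + 6.5 + 4 + 5 + 3 = 25
(Check: W+ + W- = 36 should equal n(n+1)/2 = 36.)
Step 4: Test statistic W = min(W+, W-) = 11.
Step 5: Ties in |d|, so use the tie-corrected normal approximation.
        E[W] = n(n+1)/4 = 8*9/4 = 18.
        Tie groups: |d|=7 (t=2); sum(t^3 - t) = 6.
        Var[W] = n(n+1)(2n+1)/24 - sum(t^3-t)/48 = 1224/24 - 6/48 = 50.875.
        z = (W - E[W]) / sqrt(Var[W]) = (11 - 18) / 7.1327 = -0.9814.
        Two-sided p = 2*Phi(z) = 0.326396.
Step 6: alpha = 0.05. fail to reject H0.

W+ = 11, W- = 25, W = min = 11, p = 0.326396, fail to reject H0.


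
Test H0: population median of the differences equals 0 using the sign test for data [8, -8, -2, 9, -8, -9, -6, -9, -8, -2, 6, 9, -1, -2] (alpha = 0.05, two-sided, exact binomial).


Step 1: Discard zero differences. Original n = 14; n_eff = number of nonzero differences = 14.
Nonzero differences (with sign): +8, -8, -2, +9, -8, -9, -6, -9, -8, -2, +6, +9, -1, -2
Step 2: Count signs: positive = 4, negative = 10.
Step 3: Under H0: P(positive) = 0.5, so the number of positives S ~ Bin(14, 0.5).
Step 4: Two-sided exact p-value = sum of Bin(14,0.5) probabilities at or below the observed probability = 0.179565.
Step 5: alpha = 0.05. fail to reject H0.

n_eff = 14, pos = 4, neg = 10, p = 0.179565, fail to reject H0.


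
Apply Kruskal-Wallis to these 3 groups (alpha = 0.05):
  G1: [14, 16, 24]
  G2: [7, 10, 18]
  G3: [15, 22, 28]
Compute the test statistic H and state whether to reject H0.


Step 1: Combine all N = 9 observations and assign midranks.
sorted (value, group, rank): (7,G2,1), (10,G2,2), (14,G1,3), (15,G3,4), (16,G1,5), (18,G2,6), (22,G3,7), (24,G1,8), (28,G3,9)
Step 2: Sum ranks within each group.
R_1 = 16 (n_1 = 3)
R_2 = 9 (n_2 = 3)
R_3 = 20 (n_3 = 3)
Step 3: H = 12/(N(N+1)) * sum(R_i^2/n_i) - 3(N+1)
     = 12/(9*10) * (16^2/3 + 9^2/3 + 20^2/3) - 3*10
     = 0.133333 * 245.667 - 30
     = 2.755556.
Step 4: No ties, so H is used without correction.
Step 5: Under H0, H ~ chi^2(2); p-value = 0.252138.
Step 6: alpha = 0.05. fail to reject H0.

H = 2.7556, df = 2, p = 0.252138, fail to reject H0.


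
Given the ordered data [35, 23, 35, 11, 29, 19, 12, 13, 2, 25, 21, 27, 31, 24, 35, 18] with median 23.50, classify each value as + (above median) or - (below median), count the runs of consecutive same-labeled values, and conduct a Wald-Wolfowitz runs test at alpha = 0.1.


Step 1: Compute median = 23.50; label A = above, B = below.
Labels in order: ABABABBBBABAAAAB  (n_A = 8, n_B = 8)
Step 2: Count runs R = 10.
Step 3: Under H0 (random ordering), E[R] = 2*n_A*n_B/(n_A+n_B) + 1 = 2*8*8/16 + 1 = 9.0000.
        Var[R] = 2*n_A*n_B*(2*n_A*n_B - n_A - n_B) / ((n_A+n_B)^2 * (n_A+n_B-1)) = 14336/3840 = 3.7333.
        SD[R] = 1.9322.
Step 4: Continuity-corrected z = (R - 0.5 - E[R]) / SD[R] = (10 - 0.5 - 9.0000) / 1.9322 = 0.2588.
Step 5: Two-sided p-value via normal approximation = 2*(1 - Phi(|z|)) = 0.795809.
Step 6: alpha = 0.1. fail to reject H0.

R = 10, z = 0.2588, p = 0.795809, fail to reject H0.


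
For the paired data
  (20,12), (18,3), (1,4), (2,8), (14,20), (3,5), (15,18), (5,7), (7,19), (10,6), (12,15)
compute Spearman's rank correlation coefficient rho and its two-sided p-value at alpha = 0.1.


Step 1: Rank x and y separately (midranks; no ties here).
rank(x): 20->11, 18->10, 1->1, 2->2, 14->8, 3->3, 15->9, 5->4, 7->5, 10->6, 12->7
rank(y): 12->7, 3->1, 4->2, 8->6, 20->11, 5->3, 18->9, 7->5, 19->10, 6->4, 15->8
Step 2: d_i = R_x(i) - R_y(i); compute d_i^2.
  (11-7)^2=16, (10-1)^2=81, (1-2)^2=1, (2-6)^2=16, (8-11)^2=9, (3-3)^2=0, (9-9)^2=0, (4-5)^2=1, (5-10)^2=25, (6-4)^2=4, (7-8)^2=1
sum(d^2) = 154.
Step 3: rho = 1 - 6*154 / (11*(11^2 - 1)) = 1 - 924/1320 = 0.300000.
Step 4: Under H0, t = rho * sqrt((n-2)/(1-rho^2)) = 0.9435 ~ t(9).
Step 5: Two-sided p-value from the t-distribution with 9 df = 0.370083.
Step 6: alpha = 0.1. fail to reject H0.

rho = 0.3000, p = 0.370083, fail to reject H0 at alpha = 0.1.


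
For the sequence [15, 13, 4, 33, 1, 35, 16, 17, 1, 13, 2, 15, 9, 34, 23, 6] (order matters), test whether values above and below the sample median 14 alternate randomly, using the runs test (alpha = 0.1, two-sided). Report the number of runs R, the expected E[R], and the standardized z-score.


Step 1: Compute median = 14; label A = above, B = below.
Labels in order: ABBABAAABBBABAAB  (n_A = 8, n_B = 8)
Step 2: Count runs R = 10.
Step 3: Under H0 (random ordering), E[R] = 2*n_A*n_B/(n_A+n_B) + 1 = 2*8*8/16 + 1 = 9.0000.
        Var[R] = 2*n_A*n_B*(2*n_A*n_B - n_A - n_B) / ((n_A+n_B)^2 * (n_A+n_B-1)) = 14336/3840 = 3.7333.
        SD[R] = 1.9322.
Step 4: Continuity-corrected z = (R - 0.5 - E[R]) / SD[R] = (10 - 0.5 - 9.0000) / 1.9322 = 0.2588.
Step 5: Two-sided p-value via normal approximation = 2*(1 - Phi(|z|)) = 0.795809.
Step 6: alpha = 0.1. fail to reject H0.

R = 10, z = 0.2588, p = 0.795809, fail to reject H0.


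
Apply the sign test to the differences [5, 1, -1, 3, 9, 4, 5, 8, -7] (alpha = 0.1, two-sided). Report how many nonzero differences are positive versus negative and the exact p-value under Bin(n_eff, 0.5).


Step 1: Discard zero differences. Original n = 9; n_eff = number of nonzero differences = 9.
Nonzero differences (with sign): +5, +1, -1, +3, +9, +4, +5, +8, -7
Step 2: Count signs: positive = 7, negative = 2.
Step 3: Under H0: P(positive) = 0.5, so the number of positives S ~ Bin(9, 0.5).
Step 4: Two-sided exact p-value = sum of Bin(9,0.5) probabilities at or below the observed probability = 0.179688.
Step 5: alpha = 0.1. fail to reject H0.

n_eff = 9, pos = 7, neg = 2, p = 0.179688, fail to reject H0.


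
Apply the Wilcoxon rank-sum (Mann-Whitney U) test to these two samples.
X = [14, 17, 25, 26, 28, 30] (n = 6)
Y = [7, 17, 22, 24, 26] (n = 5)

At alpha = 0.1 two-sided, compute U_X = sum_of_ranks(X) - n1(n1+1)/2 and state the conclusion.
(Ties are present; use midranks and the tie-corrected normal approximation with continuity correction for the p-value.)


Step 1: Combine and sort all 11 observations; assign midranks.
sorted (value, group): (7,Y), (14,X), (17,X), (17,Y), (22,Y), (24,Y), (25,X), (26,X), (26,Y), (28,X), (30,X)
ranks: 7->1, 14->2, 17->3.5, 17->3.5, 22->5, 24->6, 25->7, 26->8.5, 26->8.5, 28->10, 30->11
Step 2: Rank sum for X: R1 = 2 + 3.5 + 7 + 8.5 + 10 + 11 = 42.
Step 3: U_X = R1 - n1(n1+1)/2 = 42 - 6*7/2 = 42 - 21 = 21.
       U_Y = n1*n2 - U_X = 30 - 21 = 9.
Step 4: Ties are present, so use the tie-corrected normal approximation (with continuity correction) for the p-value.
Step 5: p-value = 0.313093; compare to alpha = 0.1. fail to reject H0.

U_X = 21, p = 0.313093, fail to reject H0 at alpha = 0.1.


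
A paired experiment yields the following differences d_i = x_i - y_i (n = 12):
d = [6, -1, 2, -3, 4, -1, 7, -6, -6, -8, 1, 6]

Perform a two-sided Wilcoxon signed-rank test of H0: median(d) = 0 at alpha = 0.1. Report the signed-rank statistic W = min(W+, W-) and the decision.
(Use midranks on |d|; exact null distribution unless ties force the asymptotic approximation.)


Step 1: Drop any zero differences (none here) and take |d_i|.
|d| = [6, 1, 2, 3, 4, 1, 7, 6, 6, 8, 1, 6]
Step 2: Midrank |d_i| (ties get averaged ranks).
ranks: |6|->8.5, |1|->2, |2|->4, |3|->5, |4|->6, |1|->2, |7|->11, |6|->8.5, |6|->8.5, |8|->12, |1|->2, |6|->8.5
Step 3: Attach original signs; sum ranks with positive sign and with negative sign.
W+ = 8.5 + 4 + 6 + 11 + 2 + 8.5 = 40
W- = 2 + 5 + 2 + 8.5 + 8.5 + 12 = 38
(Check: W+ + W- = 78 should equal n(n+1)/2 = 78.)
Step 4: Test statistic W = min(W+, W-) = 38.
Step 5: Ties in |d|, so use the tie-corrected normal approximation.
        E[W] = n(n+1)/4 = 12*13/4 = 39.
        Tie groups: |d|=1 (t=3), |d|=6 (t=4); sum(t^3 - t) = 84.
        Var[W] = n(n+1)(2n+1)/24 - sum(t^3-t)/48 = 3900/24 - 84/48 = 160.75.
        z = (W - E[W]) / sqrt(Var[W]) = (38 - 39) / 12.6787 = -0.0789.
        Two-sided p = 2*Phi(z) = 0.937134.
Step 6: alpha = 0.1. fail to reject H0.

W+ = 40, W- = 38, W = min = 38, p = 0.937134, fail to reject H0.


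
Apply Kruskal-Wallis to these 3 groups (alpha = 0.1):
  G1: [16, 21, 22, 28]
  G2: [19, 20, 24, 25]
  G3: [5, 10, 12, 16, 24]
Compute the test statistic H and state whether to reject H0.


Step 1: Combine all N = 13 observations and assign midranks.
sorted (value, group, rank): (5,G3,1), (10,G3,2), (12,G3,3), (16,G1,4.5), (16,G3,4.5), (19,G2,6), (20,G2,7), (21,G1,8), (22,G1,9), (24,G2,10.5), (24,G3,10.5), (25,G2,12), (28,G1,13)
Step 2: Sum ranks within each group.
R_1 = 34.5 (n_1 = 4)
R_2 = 35.5 (n_2 = 4)
R_3 = 21 (n_3 = 5)
Step 3: H = 12/(N(N+1)) * sum(R_i^2/n_i) - 3(N+1)
     = 12/(13*14) * (34.5^2/4 + 35.5^2/4 + 21^2/5) - 3*14
     = 0.065934 * 700.825 - 42
     = 4.208242.
Step 4: Ties present; correction factor C = 1 - 12/(13^3 - 13) = 0.994505. Corrected H = 4.208242 / 0.994505 = 4.231492.
Step 5: Under H0, H ~ chi^2(2); p-value = 0.120543.
Step 6: alpha = 0.1. fail to reject H0.

H = 4.2315, df = 2, p = 0.120543, fail to reject H0.


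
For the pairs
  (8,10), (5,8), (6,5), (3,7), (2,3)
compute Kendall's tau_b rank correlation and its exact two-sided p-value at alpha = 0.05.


Step 1: Enumerate the 10 unordered pairs (i,j) with i<j and classify each by sign(x_j-x_i) * sign(y_j-y_i).
  (1,2):dx=-3,dy=-2->C; (1,3):dx=-2,dy=-5->C; (1,4):dx=-5,dy=-3->C; (1,5):dx=-6,dy=-7->C
  (2,3):dx=+1,dy=-3->D; (2,4):dx=-2,dy=-1->C; (2,5):dx=-3,dy=-5->C; (3,4):dx=-3,dy=+2->D
  (3,5):dx=-4,dy=-2->C; (4,5):dx=-1,dy=-4->C
Step 2: C = 8, D = 2, total pairs = 10.
Step 3: tau = (C - D)/(n(n-1)/2) = (8 - 2)/10 = 0.600000.
Step 4: Exact two-sided p-value (enumerate n! = 120 permutations of y under H0): p = 0.233333.
Step 5: alpha = 0.05. fail to reject H0.

tau_b = 0.6000 (C=8, D=2), p = 0.233333, fail to reject H0.


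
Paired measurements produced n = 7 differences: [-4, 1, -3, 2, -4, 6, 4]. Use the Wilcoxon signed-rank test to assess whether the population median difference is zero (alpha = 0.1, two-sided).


Step 1: Drop any zero differences (none here) and take |d_i|.
|d| = [4, 1, 3, 2, 4, 6, 4]
Step 2: Midrank |d_i| (ties get averaged ranks).
ranks: |4|->5, |1|->1, |3|->3, |2|->2, |4|->5, |6|->7, |4|->5
Step 3: Attach original signs; sum ranks with positive sign and with negative sign.
W+ = 1 + 2 + 7 + 5 = 15
W- = 5 + 3 + 5 = 13
(Check: W+ + W- = 28 should equal n(n+1)/2 = 28.)
Step 4: Test statistic W = min(W+, W-) = 13.
Step 5: Ties in |d|, so use the tie-corrected normal approximation.
        E[W] = n(n+1)/4 = 7*8/4 = 14.
        Tie groups: |d|=4 (t=3); sum(t^3 - t) = 24.
        Var[W] = n(n+1)(2n+1)/24 - sum(t^3-t)/48 = 840/24 - 24/48 = 34.5.
        z = (W - E[W]) / sqrt(Var[W]) = (13 - 14) / 5.8737 = -0.1703.
        Two-sided p = 2*Phi(z) = 0.864813.
Step 6: alpha = 0.1. fail to reject H0.

W+ = 15, W- = 13, W = min = 13, p = 0.864813, fail to reject H0.


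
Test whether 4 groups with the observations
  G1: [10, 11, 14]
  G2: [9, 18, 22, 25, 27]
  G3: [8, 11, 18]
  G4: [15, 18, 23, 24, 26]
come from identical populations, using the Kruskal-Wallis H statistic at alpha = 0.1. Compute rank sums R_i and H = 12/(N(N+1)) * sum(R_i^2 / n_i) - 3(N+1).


Step 1: Combine all N = 16 observations and assign midranks.
sorted (value, group, rank): (8,G3,1), (9,G2,2), (10,G1,3), (11,G1,4.5), (11,G3,4.5), (14,G1,6), (15,G4,7), (18,G2,9), (18,G3,9), (18,G4,9), (22,G2,11), (23,G4,12), (24,G4,13), (25,G2,14), (26,G4,15), (27,G2,16)
Step 2: Sum ranks within each group.
R_1 = 13.5 (n_1 = 3)
R_2 = 52 (n_2 = 5)
R_3 = 14.5 (n_3 = 3)
R_4 = 56 (n_4 = 5)
Step 3: H = 12/(N(N+1)) * sum(R_i^2/n_i) - 3(N+1)
     = 12/(16*17) * (13.5^2/3 + 52^2/5 + 14.5^2/3 + 56^2/5) - 3*17
     = 0.044118 * 1298.83 - 51
     = 6.301471.
Step 4: Ties present; correction factor C = 1 - 30/(16^3 - 16) = 0.992647. Corrected H = 6.301471 / 0.992647 = 6.348148.
Step 5: Under H0, H ~ chi^2(3); p-value = 0.095847.
Step 6: alpha = 0.1. reject H0.

H = 6.3481, df = 3, p = 0.095847, reject H0.


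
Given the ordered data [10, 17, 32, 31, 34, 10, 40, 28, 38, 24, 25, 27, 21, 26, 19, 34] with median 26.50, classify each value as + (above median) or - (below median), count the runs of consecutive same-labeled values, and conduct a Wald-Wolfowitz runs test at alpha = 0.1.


Step 1: Compute median = 26.50; label A = above, B = below.
Labels in order: BBAAABAAABBABBBA  (n_A = 8, n_B = 8)
Step 2: Count runs R = 8.
Step 3: Under H0 (random ordering), E[R] = 2*n_A*n_B/(n_A+n_B) + 1 = 2*8*8/16 + 1 = 9.0000.
        Var[R] = 2*n_A*n_B*(2*n_A*n_B - n_A - n_B) / ((n_A+n_B)^2 * (n_A+n_B-1)) = 14336/3840 = 3.7333.
        SD[R] = 1.9322.
Step 4: Continuity-corrected z = (R + 0.5 - E[R]) / SD[R] = (8 + 0.5 - 9.0000) / 1.9322 = -0.2588.
Step 5: Two-sided p-value via normal approximation = 2*(1 - Phi(|z|)) = 0.795809.
Step 6: alpha = 0.1. fail to reject H0.

R = 8, z = -0.2588, p = 0.795809, fail to reject H0.


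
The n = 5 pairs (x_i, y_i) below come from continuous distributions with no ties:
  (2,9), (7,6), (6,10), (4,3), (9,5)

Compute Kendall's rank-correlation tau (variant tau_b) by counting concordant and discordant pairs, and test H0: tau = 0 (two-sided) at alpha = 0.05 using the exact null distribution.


Step 1: Enumerate the 10 unordered pairs (i,j) with i<j and classify each by sign(x_j-x_i) * sign(y_j-y_i).
  (1,2):dx=+5,dy=-3->D; (1,3):dx=+4,dy=+1->C; (1,4):dx=+2,dy=-6->D; (1,5):dx=+7,dy=-4->D
  (2,3):dx=-1,dy=+4->D; (2,4):dx=-3,dy=-3->C; (2,5):dx=+2,dy=-1->D; (3,4):dx=-2,dy=-7->C
  (3,5):dx=+3,dy=-5->D; (4,5):dx=+5,dy=+2->C
Step 2: C = 4, D = 6, total pairs = 10.
Step 3: tau = (C - D)/(n(n-1)/2) = (4 - 6)/10 = -0.200000.
Step 4: Exact two-sided p-value (enumerate n! = 120 permutations of y under H0): p = 0.816667.
Step 5: alpha = 0.05. fail to reject H0.

tau_b = -0.2000 (C=4, D=6), p = 0.816667, fail to reject H0.


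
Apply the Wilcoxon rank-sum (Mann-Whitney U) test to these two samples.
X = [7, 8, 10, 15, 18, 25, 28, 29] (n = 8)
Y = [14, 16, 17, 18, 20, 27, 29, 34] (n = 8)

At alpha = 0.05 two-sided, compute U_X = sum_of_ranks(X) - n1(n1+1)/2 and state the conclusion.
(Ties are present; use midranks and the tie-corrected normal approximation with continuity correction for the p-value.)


Step 1: Combine and sort all 16 observations; assign midranks.
sorted (value, group): (7,X), (8,X), (10,X), (14,Y), (15,X), (16,Y), (17,Y), (18,X), (18,Y), (20,Y), (25,X), (27,Y), (28,X), (29,X), (29,Y), (34,Y)
ranks: 7->1, 8->2, 10->3, 14->4, 15->5, 16->6, 17->7, 18->8.5, 18->8.5, 20->10, 25->11, 27->12, 28->13, 29->14.5, 29->14.5, 34->16
Step 2: Rank sum for X: R1 = 1 + 2 + 3 + 5 + 8.5 + 11 + 13 + 14.5 = 58.
Step 3: U_X = R1 - n1(n1+1)/2 = 58 - 8*9/2 = 58 - 36 = 22.
       U_Y = n1*n2 - U_X = 64 - 22 = 42.
Step 4: Ties are present, so use the tie-corrected normal approximation (with continuity correction) for the p-value.
Step 5: p-value = 0.317712; compare to alpha = 0.05. fail to reject H0.

U_X = 22, p = 0.317712, fail to reject H0 at alpha = 0.05.


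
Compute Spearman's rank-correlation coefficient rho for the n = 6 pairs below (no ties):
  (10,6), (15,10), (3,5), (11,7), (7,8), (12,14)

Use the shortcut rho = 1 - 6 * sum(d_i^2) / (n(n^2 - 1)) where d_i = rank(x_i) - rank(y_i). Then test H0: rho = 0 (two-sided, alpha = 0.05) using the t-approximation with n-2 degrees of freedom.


Step 1: Rank x and y separately (midranks; no ties here).
rank(x): 10->3, 15->6, 3->1, 11->4, 7->2, 12->5
rank(y): 6->2, 10->5, 5->1, 7->3, 8->4, 14->6
Step 2: d_i = R_x(i) - R_y(i); compute d_i^2.
  (3-2)^2=1, (6-5)^2=1, (1-1)^2=0, (4-3)^2=1, (2-4)^2=4, (5-6)^2=1
sum(d^2) = 8.
Step 3: rho = 1 - 6*8 / (6*(6^2 - 1)) = 1 - 48/210 = 0.771429.
Step 4: Under H0, t = rho * sqrt((n-2)/(1-rho^2)) = 2.4247 ~ t(4).
Step 5: Two-sided p-value from the t-distribution with 4 df = 0.072397.
Step 6: alpha = 0.05. fail to reject H0.

rho = 0.7714, p = 0.072397, fail to reject H0 at alpha = 0.05.


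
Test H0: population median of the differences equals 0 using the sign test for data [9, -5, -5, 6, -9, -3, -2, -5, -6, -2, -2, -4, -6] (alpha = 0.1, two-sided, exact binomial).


Step 1: Discard zero differences. Original n = 13; n_eff = number of nonzero differences = 13.
Nonzero differences (with sign): +9, -5, -5, +6, -9, -3, -2, -5, -6, -2, -2, -4, -6
Step 2: Count signs: positive = 2, negative = 11.
Step 3: Under H0: P(positive) = 0.5, so the number of positives S ~ Bin(13, 0.5).
Step 4: Two-sided exact p-value = sum of Bin(13,0.5) probabilities at or below the observed probability = 0.022461.
Step 5: alpha = 0.1. reject H0.

n_eff = 13, pos = 2, neg = 11, p = 0.022461, reject H0.


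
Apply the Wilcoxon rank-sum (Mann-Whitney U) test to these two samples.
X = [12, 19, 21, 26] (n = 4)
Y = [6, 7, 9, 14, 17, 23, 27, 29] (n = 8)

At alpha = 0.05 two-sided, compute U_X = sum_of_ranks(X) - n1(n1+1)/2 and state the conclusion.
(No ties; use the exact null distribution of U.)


Step 1: Combine and sort all 12 observations; assign midranks.
sorted (value, group): (6,Y), (7,Y), (9,Y), (12,X), (14,Y), (17,Y), (19,X), (21,X), (23,Y), (26,X), (27,Y), (29,Y)
ranks: 6->1, 7->2, 9->3, 12->4, 14->5, 17->6, 19->7, 21->8, 23->9, 26->10, 27->11, 29->12
Step 2: Rank sum for X: R1 = 4 + 7 + 8 + 10 = 29.
Step 3: U_X = R1 - n1(n1+1)/2 = 29 - 4*5/2 = 29 - 10 = 19.
       U_Y = n1*n2 - U_X = 32 - 19 = 13.
Step 4: No ties, so the exact null distribution of U (based on enumerating the C(12,4) = 495 equally likely rank assignments) gives the two-sided p-value.
Step 5: p-value = 0.682828; compare to alpha = 0.05. fail to reject H0.

U_X = 19, p = 0.682828, fail to reject H0 at alpha = 0.05.


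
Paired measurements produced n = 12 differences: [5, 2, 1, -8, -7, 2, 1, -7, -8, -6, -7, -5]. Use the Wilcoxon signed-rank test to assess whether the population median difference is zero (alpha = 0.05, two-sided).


Step 1: Drop any zero differences (none here) and take |d_i|.
|d| = [5, 2, 1, 8, 7, 2, 1, 7, 8, 6, 7, 5]
Step 2: Midrank |d_i| (ties get averaged ranks).
ranks: |5|->5.5, |2|->3.5, |1|->1.5, |8|->11.5, |7|->9, |2|->3.5, |1|->1.5, |7|->9, |8|->11.5, |6|->7, |7|->9, |5|->5.5
Step 3: Attach original signs; sum ranks with positive sign and with negative sign.
W+ = 5.5 + 3.5 + 1.5 + 3.5 + 1.5 = 15.5
W- = 11.5 + 9 + 9 + 11.5 + 7 + 9 + 5.5 = 62.5
(Check: W+ + W- = 78 should equal n(n+1)/2 = 78.)
Step 4: Test statistic W = min(W+, W-) = 15.5.
Step 5: Ties in |d|, so use the tie-corrected normal approximation.
        E[W] = n(n+1)/4 = 12*13/4 = 39.
        Tie groups: |d|=1 (t=2), |d|=2 (t=2), |d|=5 (t=2), |d|=7 (t=3), |d|=8 (t=2); sum(t^3 - t) = 48.
        Var[W] = n(n+1)(2n+1)/24 - sum(t^3-t)/48 = 3900/24 - 48/48 = 161.5.
        z = (W - E[W]) / sqrt(Var[W]) = (15.5 - 39) / 12.7083 = -1.8492.
        Two-sided p = 2*Phi(z) = 0.064430.
Step 6: alpha = 0.05. fail to reject H0.

W+ = 15.5, W- = 62.5, W = min = 15.5, p = 0.064430, fail to reject H0.


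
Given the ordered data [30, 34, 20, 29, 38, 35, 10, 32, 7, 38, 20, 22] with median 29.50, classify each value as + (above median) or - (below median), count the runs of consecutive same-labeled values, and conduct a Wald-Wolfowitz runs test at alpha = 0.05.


Step 1: Compute median = 29.50; label A = above, B = below.
Labels in order: AABBAABABABB  (n_A = 6, n_B = 6)
Step 2: Count runs R = 8.
Step 3: Under H0 (random ordering), E[R] = 2*n_A*n_B/(n_A+n_B) + 1 = 2*6*6/12 + 1 = 7.0000.
        Var[R] = 2*n_A*n_B*(2*n_A*n_B - n_A - n_B) / ((n_A+n_B)^2 * (n_A+n_B-1)) = 4320/1584 = 2.7273.
        SD[R] = 1.6514.
Step 4: Continuity-corrected z = (R - 0.5 - E[R]) / SD[R] = (8 - 0.5 - 7.0000) / 1.6514 = 0.3028.
Step 5: Two-sided p-value via normal approximation = 2*(1 - Phi(|z|)) = 0.762069.
Step 6: alpha = 0.05. fail to reject H0.

R = 8, z = 0.3028, p = 0.762069, fail to reject H0.


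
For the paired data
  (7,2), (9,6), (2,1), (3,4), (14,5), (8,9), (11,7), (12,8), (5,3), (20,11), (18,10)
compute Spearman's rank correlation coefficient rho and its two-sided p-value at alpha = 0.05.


Step 1: Rank x and y separately (midranks; no ties here).
rank(x): 7->4, 9->6, 2->1, 3->2, 14->9, 8->5, 11->7, 12->8, 5->3, 20->11, 18->10
rank(y): 2->2, 6->6, 1->1, 4->4, 5->5, 9->9, 7->7, 8->8, 3->3, 11->11, 10->10
Step 2: d_i = R_x(i) - R_y(i); compute d_i^2.
  (4-2)^2=4, (6-6)^2=0, (1-1)^2=0, (2-4)^2=4, (9-5)^2=16, (5-9)^2=16, (7-7)^2=0, (8-8)^2=0, (3-3)^2=0, (11-11)^2=0, (10-10)^2=0
sum(d^2) = 40.
Step 3: rho = 1 - 6*40 / (11*(11^2 - 1)) = 1 - 240/1320 = 0.818182.
Step 4: Under H0, t = rho * sqrt((n-2)/(1-rho^2)) = 4.2691 ~ t(9).
Step 5: Two-sided p-value from the t-distribution with 9 df = 0.002083.
Step 6: alpha = 0.05. reject H0.

rho = 0.8182, p = 0.002083, reject H0 at alpha = 0.05.


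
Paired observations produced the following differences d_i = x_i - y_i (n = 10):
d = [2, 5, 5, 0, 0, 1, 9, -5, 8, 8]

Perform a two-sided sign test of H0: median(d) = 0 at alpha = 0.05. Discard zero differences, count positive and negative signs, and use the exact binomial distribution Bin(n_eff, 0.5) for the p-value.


Step 1: Discard zero differences. Original n = 10; n_eff = number of nonzero differences = 8.
Nonzero differences (with sign): +2, +5, +5, +1, +9, -5, +8, +8
Step 2: Count signs: positive = 7, negative = 1.
Step 3: Under H0: P(positive) = 0.5, so the number of positives S ~ Bin(8, 0.5).
Step 4: Two-sided exact p-value = sum of Bin(8,0.5) probabilities at or below the observed probability = 0.070312.
Step 5: alpha = 0.05. fail to reject H0.

n_eff = 8, pos = 7, neg = 1, p = 0.070312, fail to reject H0.


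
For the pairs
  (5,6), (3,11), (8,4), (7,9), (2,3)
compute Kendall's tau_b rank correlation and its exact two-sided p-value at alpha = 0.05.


Step 1: Enumerate the 10 unordered pairs (i,j) with i<j and classify each by sign(x_j-x_i) * sign(y_j-y_i).
  (1,2):dx=-2,dy=+5->D; (1,3):dx=+3,dy=-2->D; (1,4):dx=+2,dy=+3->C; (1,5):dx=-3,dy=-3->C
  (2,3):dx=+5,dy=-7->D; (2,4):dx=+4,dy=-2->D; (2,5):dx=-1,dy=-8->C; (3,4):dx=-1,dy=+5->D
  (3,5):dx=-6,dy=-1->C; (4,5):dx=-5,dy=-6->C
Step 2: C = 5, D = 5, total pairs = 10.
Step 3: tau = (C - D)/(n(n-1)/2) = (5 - 5)/10 = 0.000000.
Step 4: Exact two-sided p-value (enumerate n! = 120 permutations of y under H0): p = 1.000000.
Step 5: alpha = 0.05. fail to reject H0.

tau_b = 0.0000 (C=5, D=5), p = 1.000000, fail to reject H0.


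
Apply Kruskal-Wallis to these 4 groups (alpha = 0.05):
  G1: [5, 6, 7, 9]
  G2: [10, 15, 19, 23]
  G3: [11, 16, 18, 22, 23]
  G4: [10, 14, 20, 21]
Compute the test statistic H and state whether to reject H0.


Step 1: Combine all N = 17 observations and assign midranks.
sorted (value, group, rank): (5,G1,1), (6,G1,2), (7,G1,3), (9,G1,4), (10,G2,5.5), (10,G4,5.5), (11,G3,7), (14,G4,8), (15,G2,9), (16,G3,10), (18,G3,11), (19,G2,12), (20,G4,13), (21,G4,14), (22,G3,15), (23,G2,16.5), (23,G3,16.5)
Step 2: Sum ranks within each group.
R_1 = 10 (n_1 = 4)
R_2 = 43 (n_2 = 4)
R_3 = 59.5 (n_3 = 5)
R_4 = 40.5 (n_4 = 4)
Step 3: H = 12/(N(N+1)) * sum(R_i^2/n_i) - 3(N+1)
     = 12/(17*18) * (10^2/4 + 43^2/4 + 59.5^2/5 + 40.5^2/4) - 3*18
     = 0.039216 * 1605.36 - 54
     = 8.955392.
Step 4: Ties present; correction factor C = 1 - 12/(17^3 - 17) = 0.997549. Corrected H = 8.955392 / 0.997549 = 8.977396.
Step 5: Under H0, H ~ chi^2(3); p-value = 0.029593.
Step 6: alpha = 0.05. reject H0.

H = 8.9774, df = 3, p = 0.029593, reject H0.


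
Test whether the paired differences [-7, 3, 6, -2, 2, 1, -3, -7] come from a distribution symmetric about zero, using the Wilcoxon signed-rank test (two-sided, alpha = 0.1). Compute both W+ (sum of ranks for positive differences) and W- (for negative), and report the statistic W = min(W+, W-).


Step 1: Drop any zero differences (none here) and take |d_i|.
|d| = [7, 3, 6, 2, 2, 1, 3, 7]
Step 2: Midrank |d_i| (ties get averaged ranks).
ranks: |7|->7.5, |3|->4.5, |6|->6, |2|->2.5, |2|->2.5, |1|->1, |3|->4.5, |7|->7.5
Step 3: Attach original signs; sum ranks with positive sign and with negative sign.
W+ = 4.5 + 6 + 2.5 + 1 = 14
W- = 7.5 + 2.5 + 4.5 + 7.5 = 22
(Check: W+ + W- = 36 should equal n(n+1)/2 = 36.)
Step 4: Test statistic W = min(W+, W-) = 14.
Step 5: Ties in |d|, so use the tie-corrected normal approximation.
        E[W] = n(n+1)/4 = 8*9/4 = 18.
        Tie groups: |d|=2 (t=2), |d|=3 (t=2), |d|=7 (t=2); sum(t^3 - t) = 18.
        Var[W] = n(n+1)(2n+1)/24 - sum(t^3-t)/48 = 1224/24 - 18/48 = 50.625.
        z = (W - E[W]) / sqrt(Var[W]) = (14 - 18) / 7.1151 = -0.5622.
        Two-sided p = 2*Phi(z) = 0.573992.
Step 6: alpha = 0.1. fail to reject H0.

W+ = 14, W- = 22, W = min = 14, p = 0.573992, fail to reject H0.


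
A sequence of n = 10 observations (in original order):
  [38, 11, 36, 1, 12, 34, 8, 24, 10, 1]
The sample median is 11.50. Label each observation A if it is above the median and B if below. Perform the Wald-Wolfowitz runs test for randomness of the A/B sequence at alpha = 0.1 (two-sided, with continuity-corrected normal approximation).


Step 1: Compute median = 11.50; label A = above, B = below.
Labels in order: ABABAABABB  (n_A = 5, n_B = 5)
Step 2: Count runs R = 8.
Step 3: Under H0 (random ordering), E[R] = 2*n_A*n_B/(n_A+n_B) + 1 = 2*5*5/10 + 1 = 6.0000.
        Var[R] = 2*n_A*n_B*(2*n_A*n_B - n_A - n_B) / ((n_A+n_B)^2 * (n_A+n_B-1)) = 2000/900 = 2.2222.
        SD[R] = 1.4907.
Step 4: Continuity-corrected z = (R - 0.5 - E[R]) / SD[R] = (8 - 0.5 - 6.0000) / 1.4907 = 1.0062.
Step 5: Two-sided p-value via normal approximation = 2*(1 - Phi(|z|)) = 0.314305.
Step 6: alpha = 0.1. fail to reject H0.

R = 8, z = 1.0062, p = 0.314305, fail to reject H0.


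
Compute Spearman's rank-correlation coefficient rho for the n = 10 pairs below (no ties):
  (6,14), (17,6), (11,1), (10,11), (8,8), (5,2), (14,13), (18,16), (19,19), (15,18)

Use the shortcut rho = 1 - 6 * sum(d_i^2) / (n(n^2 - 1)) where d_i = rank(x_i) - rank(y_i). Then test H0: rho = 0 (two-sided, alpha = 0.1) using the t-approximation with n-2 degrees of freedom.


Step 1: Rank x and y separately (midranks; no ties here).
rank(x): 6->2, 17->8, 11->5, 10->4, 8->3, 5->1, 14->6, 18->9, 19->10, 15->7
rank(y): 14->7, 6->3, 1->1, 11->5, 8->4, 2->2, 13->6, 16->8, 19->10, 18->9
Step 2: d_i = R_x(i) - R_y(i); compute d_i^2.
  (2-7)^2=25, (8-3)^2=25, (5-1)^2=16, (4-5)^2=1, (3-4)^2=1, (1-2)^2=1, (6-6)^2=0, (9-8)^2=1, (10-10)^2=0, (7-9)^2=4
sum(d^2) = 74.
Step 3: rho = 1 - 6*74 / (10*(10^2 - 1)) = 1 - 444/990 = 0.551515.
Step 4: Under H0, t = rho * sqrt((n-2)/(1-rho^2)) = 1.8700 ~ t(8).
Step 5: Two-sided p-value from the t-distribution with 8 df = 0.098401.
Step 6: alpha = 0.1. reject H0.

rho = 0.5515, p = 0.098401, reject H0 at alpha = 0.1.


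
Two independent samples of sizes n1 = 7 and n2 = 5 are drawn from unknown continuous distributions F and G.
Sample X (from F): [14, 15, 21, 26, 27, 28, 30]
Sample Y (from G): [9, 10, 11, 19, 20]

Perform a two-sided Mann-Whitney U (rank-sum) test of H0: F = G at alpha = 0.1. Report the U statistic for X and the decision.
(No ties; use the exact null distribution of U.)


Step 1: Combine and sort all 12 observations; assign midranks.
sorted (value, group): (9,Y), (10,Y), (11,Y), (14,X), (15,X), (19,Y), (20,Y), (21,X), (26,X), (27,X), (28,X), (30,X)
ranks: 9->1, 10->2, 11->3, 14->4, 15->5, 19->6, 20->7, 21->8, 26->9, 27->10, 28->11, 30->12
Step 2: Rank sum for X: R1 = 4 + 5 + 8 + 9 + 10 + 11 + 12 = 59.
Step 3: U_X = R1 - n1(n1+1)/2 = 59 - 7*8/2 = 59 - 28 = 31.
       U_Y = n1*n2 - U_X = 35 - 31 = 4.
Step 4: No ties, so the exact null distribution of U (based on enumerating the C(12,7) = 792 equally likely rank assignments) gives the two-sided p-value.
Step 5: p-value = 0.030303; compare to alpha = 0.1. reject H0.

U_X = 31, p = 0.030303, reject H0 at alpha = 0.1.


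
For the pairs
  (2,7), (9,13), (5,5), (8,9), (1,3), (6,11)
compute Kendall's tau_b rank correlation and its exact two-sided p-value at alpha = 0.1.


Step 1: Enumerate the 15 unordered pairs (i,j) with i<j and classify each by sign(x_j-x_i) * sign(y_j-y_i).
  (1,2):dx=+7,dy=+6->C; (1,3):dx=+3,dy=-2->D; (1,4):dx=+6,dy=+2->C; (1,5):dx=-1,dy=-4->C
  (1,6):dx=+4,dy=+4->C; (2,3):dx=-4,dy=-8->C; (2,4):dx=-1,dy=-4->C; (2,5):dx=-8,dy=-10->C
  (2,6):dx=-3,dy=-2->C; (3,4):dx=+3,dy=+4->C; (3,5):dx=-4,dy=-2->C; (3,6):dx=+1,dy=+6->C
  (4,5):dx=-7,dy=-6->C; (4,6):dx=-2,dy=+2->D; (5,6):dx=+5,dy=+8->C
Step 2: C = 13, D = 2, total pairs = 15.
Step 3: tau = (C - D)/(n(n-1)/2) = (13 - 2)/15 = 0.733333.
Step 4: Exact two-sided p-value (enumerate n! = 720 permutations of y under H0): p = 0.055556.
Step 5: alpha = 0.1. reject H0.

tau_b = 0.7333 (C=13, D=2), p = 0.055556, reject H0.
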